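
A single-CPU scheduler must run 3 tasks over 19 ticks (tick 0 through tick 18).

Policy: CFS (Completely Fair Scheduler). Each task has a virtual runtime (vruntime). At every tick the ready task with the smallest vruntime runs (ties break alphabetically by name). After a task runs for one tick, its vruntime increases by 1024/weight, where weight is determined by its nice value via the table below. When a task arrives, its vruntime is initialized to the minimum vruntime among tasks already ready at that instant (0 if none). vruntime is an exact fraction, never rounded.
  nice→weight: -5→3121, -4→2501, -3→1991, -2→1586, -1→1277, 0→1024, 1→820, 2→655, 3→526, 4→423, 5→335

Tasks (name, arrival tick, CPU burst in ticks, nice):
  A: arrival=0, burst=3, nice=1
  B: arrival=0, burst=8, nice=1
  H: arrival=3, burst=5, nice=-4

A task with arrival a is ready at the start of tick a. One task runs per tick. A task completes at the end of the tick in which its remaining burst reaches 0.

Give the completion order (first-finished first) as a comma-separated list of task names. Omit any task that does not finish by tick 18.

completion order = A, H, B

t=0: vr[A=0 B=0] → run A
t=1: vr[A=256/205 B=0] → run B
t=2: vr[A=256/205 B=256/205] → run A
t=3: vr[A=512/205 B=256/205 H=256/205] → run B
t=4: vr[A=512/205 B=512/205 H=256/205] → run H
t=5: vr[A=512/205 B=512/205 H=20736/12505] → run H
t=6: vr[A=512/205 B=512/205 H=25856/12505] → run H
t=7: vr[A=512/205 B=512/205 H=30976/12505] → run H
t=8: vr[A=512/205 B=512/205 H=36096/12505] → run A
t=9: vr[B=512/205 H=36096/12505] → run B
t=10: vr[B=768/205 H=36096/12505] → run H
t=11: vr[B=768/205] → run B
t=12: vr[B=1024/205] → run B
t=13: vr[B=256/41] → run B
t=14: vr[B=1536/205] → run B
t=15: vr[B=1792/205] → run B
t=16: (idle)
t=17: (idle)
t=18: (idle)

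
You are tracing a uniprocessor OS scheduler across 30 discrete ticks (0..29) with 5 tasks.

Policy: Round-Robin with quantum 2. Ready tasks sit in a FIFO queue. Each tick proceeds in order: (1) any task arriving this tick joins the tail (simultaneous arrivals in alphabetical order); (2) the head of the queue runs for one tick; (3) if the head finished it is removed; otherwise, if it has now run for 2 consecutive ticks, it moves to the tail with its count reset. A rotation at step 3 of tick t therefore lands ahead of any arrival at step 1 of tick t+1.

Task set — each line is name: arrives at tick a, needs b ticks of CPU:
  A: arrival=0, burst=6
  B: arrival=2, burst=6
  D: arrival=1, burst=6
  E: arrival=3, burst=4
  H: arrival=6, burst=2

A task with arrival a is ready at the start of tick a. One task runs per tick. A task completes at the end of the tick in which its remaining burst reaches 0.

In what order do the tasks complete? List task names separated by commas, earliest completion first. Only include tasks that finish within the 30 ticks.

t=0: queue=[A] q_used=0 → run A
t=1: queue=[A,D] q_used=1 → run A
t=2: queue=[D,A,B] q_used=0 → run D
t=3: queue=[D,A,B,E] q_used=1 → run D
t=4: queue=[A,B,E,D] q_used=0 → run A
t=5: queue=[A,B,E,D] q_used=1 → run A
t=6: queue=[B,E,D,A,H] q_used=0 → run B
t=7: queue=[B,E,D,A,H] q_used=1 → run B
t=8: queue=[E,D,A,H,B] q_used=0 → run E
t=9: queue=[E,D,A,H,B] q_used=1 → run E
t=10: queue=[D,A,H,B,E] q_used=0 → run D
t=11: queue=[D,A,H,B,E] q_used=1 → run D
t=12: queue=[A,H,B,E,D] q_used=0 → run A
t=13: queue=[A,H,B,E,D] q_used=1 → run A
t=14: queue=[H,B,E,D] q_used=0 → run H
t=15: queue=[H,B,E,D] q_used=1 → run H
t=16: queue=[B,E,D] q_used=0 → run B
t=17: queue=[B,E,D] q_used=1 → run B
t=18: queue=[E,D,B] q_used=0 → run E
t=19: queue=[E,D,B] q_used=1 → run E
t=20: queue=[D,B] q_used=0 → run D
t=21: queue=[D,B] q_used=1 → run D
t=22: queue=[B] q_used=0 → run B
t=23: queue=[B] q_used=1 → run B
t=24: (idle)
t=25: (idle)
t=26: (idle)
t=27: (idle)
t=28: (idle)
t=29: (idle)

completion order = A, H, E, D, B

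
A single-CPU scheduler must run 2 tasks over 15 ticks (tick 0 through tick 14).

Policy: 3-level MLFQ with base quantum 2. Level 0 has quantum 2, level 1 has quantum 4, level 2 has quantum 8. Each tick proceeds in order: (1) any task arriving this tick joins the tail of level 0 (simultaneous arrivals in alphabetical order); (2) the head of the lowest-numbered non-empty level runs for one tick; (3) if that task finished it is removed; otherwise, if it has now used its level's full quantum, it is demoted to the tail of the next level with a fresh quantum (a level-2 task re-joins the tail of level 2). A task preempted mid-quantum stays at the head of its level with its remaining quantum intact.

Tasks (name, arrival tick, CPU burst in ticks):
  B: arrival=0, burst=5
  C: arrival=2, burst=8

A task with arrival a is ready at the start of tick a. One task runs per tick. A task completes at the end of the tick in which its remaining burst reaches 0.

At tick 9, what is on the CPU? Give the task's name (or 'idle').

t=0: L0/L1/L2 = B/-/- → run B
t=1: L0/L1/L2 = B/-/- → run B
t=2: L0/L1/L2 = C/B/- → run C
t=3: L0/L1/L2 = C/B/- → run C
t=4: L0/L1/L2 = -/BC/- → run B
t=5: L0/L1/L2 = -/BC/- → run B
t=6: L0/L1/L2 = -/BC/- → run B
t=7: L0/L1/L2 = -/C/- → run C
t=8: L0/L1/L2 = -/C/- → run C
t=9: L0/L1/L2 = -/C/- → run C
t=10: L0/L1/L2 = -/C/- → run C
t=11: L0/L1/L2 = -/-/C → run C
t=12: L0/L1/L2 = -/-/C → run C
t=13: (idle)
t=14: (idle)

running at tick 9 = C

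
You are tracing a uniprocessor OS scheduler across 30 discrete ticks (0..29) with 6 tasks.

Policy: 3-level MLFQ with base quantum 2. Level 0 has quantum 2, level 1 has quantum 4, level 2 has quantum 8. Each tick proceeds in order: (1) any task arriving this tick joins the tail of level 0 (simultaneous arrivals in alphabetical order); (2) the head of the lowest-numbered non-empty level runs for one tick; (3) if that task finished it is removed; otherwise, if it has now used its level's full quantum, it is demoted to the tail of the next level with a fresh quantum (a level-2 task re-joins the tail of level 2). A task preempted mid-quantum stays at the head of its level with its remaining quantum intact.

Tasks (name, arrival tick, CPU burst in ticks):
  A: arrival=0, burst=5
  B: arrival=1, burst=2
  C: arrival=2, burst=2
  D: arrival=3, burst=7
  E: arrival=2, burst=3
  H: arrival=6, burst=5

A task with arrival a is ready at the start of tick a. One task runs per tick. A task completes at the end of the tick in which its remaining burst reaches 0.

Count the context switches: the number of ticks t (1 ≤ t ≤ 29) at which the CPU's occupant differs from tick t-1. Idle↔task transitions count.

t=0: L0/L1/L2 = A/-/- → run A
t=1: L0/L1/L2 = AB/-/- → run A
t=2: L0/L1/L2 = BCE/A/- → run B
t=3: L0/L1/L2 = BCED/A/- → run B
t=4: L0/L1/L2 = CED/A/- → run C
t=5: L0/L1/L2 = CED/A/- → run C
t=6: L0/L1/L2 = EDH/A/- → run E
t=7: L0/L1/L2 = EDH/A/- → run E
t=8: L0/L1/L2 = DH/AE/- → run D
t=9: L0/L1/L2 = DH/AE/- → run D
t=10: L0/L1/L2 = H/AED/- → run H
t=11: L0/L1/L2 = H/AED/- → run H
t=12: L0/L1/L2 = -/AEDH/- → run A
t=13: L0/L1/L2 = -/AEDH/- → run A
t=14: L0/L1/L2 = -/AEDH/- → run A
t=15: L0/L1/L2 = -/EDH/- → run E
t=16: L0/L1/L2 = -/DH/- → run D
t=17: L0/L1/L2 = -/DH/- → run D
t=18: L0/L1/L2 = -/DH/- → run D
t=19: L0/L1/L2 = -/DH/- → run D
t=20: L0/L1/L2 = -/H/D → run H
t=21: L0/L1/L2 = -/H/D → run H
t=22: L0/L1/L2 = -/H/D → run H
t=23: L0/L1/L2 = -/-/D → run D
t=24: (idle)
t=25: (idle)
t=26: (idle)
t=27: (idle)
t=28: (idle)
t=29: (idle)

context switches = 11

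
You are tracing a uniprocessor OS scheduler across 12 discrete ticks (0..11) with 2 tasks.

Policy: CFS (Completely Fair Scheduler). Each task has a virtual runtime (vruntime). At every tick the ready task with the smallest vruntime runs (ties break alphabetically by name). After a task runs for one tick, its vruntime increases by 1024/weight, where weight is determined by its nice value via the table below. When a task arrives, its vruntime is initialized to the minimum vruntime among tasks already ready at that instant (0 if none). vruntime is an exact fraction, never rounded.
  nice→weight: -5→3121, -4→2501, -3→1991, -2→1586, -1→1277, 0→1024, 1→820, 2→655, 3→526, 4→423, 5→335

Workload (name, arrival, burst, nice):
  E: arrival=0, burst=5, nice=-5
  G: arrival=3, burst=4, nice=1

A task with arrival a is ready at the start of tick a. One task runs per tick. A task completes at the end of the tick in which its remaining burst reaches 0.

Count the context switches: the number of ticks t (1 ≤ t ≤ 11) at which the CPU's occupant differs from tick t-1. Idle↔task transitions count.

context switches = 4

t=0: vr[E=0] → run E
t=1: vr[E=1024/3121] → run E
t=2: vr[E=2048/3121] → run E
t=3: vr[E=3072/3121 G=3072/3121] → run E
t=4: vr[E=4096/3121 G=3072/3121] → run G
t=5: vr[E=4096/3121 G=1428736/639805] → run E
t=6: vr[G=1428736/639805] → run G
t=7: vr[G=2227712/639805] → run G
t=8: vr[G=3026688/639805] → run G
t=9: (idle)
t=10: (idle)
t=11: (idle)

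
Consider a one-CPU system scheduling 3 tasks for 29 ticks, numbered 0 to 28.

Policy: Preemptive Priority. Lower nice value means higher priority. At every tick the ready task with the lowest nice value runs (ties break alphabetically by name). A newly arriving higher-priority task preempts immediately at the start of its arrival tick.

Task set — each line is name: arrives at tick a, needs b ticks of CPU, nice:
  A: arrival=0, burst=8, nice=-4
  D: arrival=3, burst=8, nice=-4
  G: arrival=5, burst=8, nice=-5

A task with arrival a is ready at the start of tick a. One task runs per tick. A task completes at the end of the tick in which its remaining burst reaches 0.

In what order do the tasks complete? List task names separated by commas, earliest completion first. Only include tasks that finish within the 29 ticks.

t=0: ready={A} → run A
t=1: ready={A} → run A
t=2: ready={A} → run A
t=3: ready={A,D} → run A
t=4: ready={A,D} → run A
t=5: ready={A,D,G} → run G
t=6: ready={A,D,G} → run G
t=7: ready={A,D,G} → run G
t=8: ready={A,D,G} → run G
t=9: ready={A,D,G} → run G
t=10: ready={A,D,G} → run G
t=11: ready={A,D,G} → run G
t=12: ready={A,D,G} → run G
t=13: ready={A,D} → run A
t=14: ready={A,D} → run A
t=15: ready={A,D} → run A
t=16: ready={D} → run D
t=17: ready={D} → run D
t=18: ready={D} → run D
t=19: ready={D} → run D
t=20: ready={D} → run D
t=21: ready={D} → run D
t=22: ready={D} → run D
t=23: ready={D} → run D
t=24: (idle)
t=25: (idle)
t=26: (idle)
t=27: (idle)
t=28: (idle)

completion order = G, A, D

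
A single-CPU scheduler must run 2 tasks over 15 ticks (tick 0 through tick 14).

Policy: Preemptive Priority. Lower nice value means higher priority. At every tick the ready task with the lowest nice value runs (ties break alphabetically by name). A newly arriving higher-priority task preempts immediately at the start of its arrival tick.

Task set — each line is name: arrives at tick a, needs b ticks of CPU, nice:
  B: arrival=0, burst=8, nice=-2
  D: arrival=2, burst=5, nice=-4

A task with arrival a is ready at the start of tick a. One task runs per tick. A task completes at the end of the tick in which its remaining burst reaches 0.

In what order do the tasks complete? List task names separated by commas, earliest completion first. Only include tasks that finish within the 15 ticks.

completion order = D, B

t=0: ready={B} → run B
t=1: ready={B} → run B
t=2: ready={B,D} → run D
t=3: ready={B,D} → run D
t=4: ready={B,D} → run D
t=5: ready={B,D} → run D
t=6: ready={B,D} → run D
t=7: ready={B} → run B
t=8: ready={B} → run B
t=9: ready={B} → run B
t=10: ready={B} → run B
t=11: ready={B} → run B
t=12: ready={B} → run B
t=13: (idle)
t=14: (idle)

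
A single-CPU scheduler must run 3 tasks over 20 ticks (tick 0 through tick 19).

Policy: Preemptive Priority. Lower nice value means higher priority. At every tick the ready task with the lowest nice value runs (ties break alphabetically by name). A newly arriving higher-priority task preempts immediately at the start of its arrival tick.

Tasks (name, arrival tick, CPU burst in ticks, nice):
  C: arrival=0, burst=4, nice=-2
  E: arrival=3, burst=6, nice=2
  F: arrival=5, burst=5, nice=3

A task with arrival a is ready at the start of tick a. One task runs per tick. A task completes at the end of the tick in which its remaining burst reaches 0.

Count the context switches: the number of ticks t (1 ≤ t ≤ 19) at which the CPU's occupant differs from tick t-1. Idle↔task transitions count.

context switches = 3

t=0: ready={C} → run C
t=1: ready={C} → run C
t=2: ready={C} → run C
t=3: ready={C,E} → run C
t=4: ready={E} → run E
t=5: ready={E,F} → run E
t=6: ready={E,F} → run E
t=7: ready={E,F} → run E
t=8: ready={E,F} → run E
t=9: ready={E,F} → run E
t=10: ready={F} → run F
t=11: ready={F} → run F
t=12: ready={F} → run F
t=13: ready={F} → run F
t=14: ready={F} → run F
t=15: (idle)
t=16: (idle)
t=17: (idle)
t=18: (idle)
t=19: (idle)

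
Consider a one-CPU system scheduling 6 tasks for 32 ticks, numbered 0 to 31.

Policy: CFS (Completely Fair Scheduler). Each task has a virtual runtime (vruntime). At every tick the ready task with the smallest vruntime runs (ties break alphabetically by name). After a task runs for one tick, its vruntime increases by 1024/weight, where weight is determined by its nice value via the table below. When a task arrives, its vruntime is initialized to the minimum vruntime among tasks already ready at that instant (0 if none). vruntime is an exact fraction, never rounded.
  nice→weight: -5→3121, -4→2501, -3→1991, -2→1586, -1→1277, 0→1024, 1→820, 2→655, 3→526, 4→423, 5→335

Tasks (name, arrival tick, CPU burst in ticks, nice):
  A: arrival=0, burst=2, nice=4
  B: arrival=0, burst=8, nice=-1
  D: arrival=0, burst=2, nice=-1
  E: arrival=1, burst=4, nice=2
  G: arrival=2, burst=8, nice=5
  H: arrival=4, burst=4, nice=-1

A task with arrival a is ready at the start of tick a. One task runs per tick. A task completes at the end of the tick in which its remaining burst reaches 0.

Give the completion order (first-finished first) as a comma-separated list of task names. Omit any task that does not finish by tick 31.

completion order = D, H, A, E, B, G

t=0: vr[A=0 B=0 D=0] → run A
t=1: vr[A=1024/423 B=0 D=0 E=0] → run B
t=2: vr[A=1024/423 B=1024/1277 D=0 E=0 G=0] → run D
t=3: vr[A=1024/423 B=1024/1277 D=1024/1277 E=0 G=0] → run E
t=4: vr[A=1024/423 B=1024/1277 D=1024/1277 E=1024/655 G=0 H=0] → run G
t=5: vr[A=1024/423 B=1024/1277 D=1024/1277 E=1024/655 G=1024/335 H=0] → run H
t=6: vr[A=1024/423 B=1024/1277 D=1024/1277 E=1024/655 G=1024/335 H=1024/1277] → run B
t=7: vr[A=1024/423 B=2048/1277 D=1024/1277 E=1024/655 G=1024/335 H=1024/1277] → run D
t=8: vr[A=1024/423 B=2048/1277 E=1024/655 G=1024/335 H=1024/1277] → run H
t=9: vr[A=1024/423 B=2048/1277 E=1024/655 G=1024/335 H=2048/1277] → run E
t=10: vr[A=1024/423 B=2048/1277 E=2048/655 G=1024/335 H=2048/1277] → run B
t=11: vr[A=1024/423 B=3072/1277 E=2048/655 G=1024/335 H=2048/1277] → run H
t=12: vr[A=1024/423 B=3072/1277 E=2048/655 G=1024/335 H=3072/1277] → run B
t=13: vr[A=1024/423 B=4096/1277 E=2048/655 G=1024/335 H=3072/1277] → run H
t=14: vr[A=1024/423 B=4096/1277 E=2048/655 G=1024/335] → run A
t=15: vr[B=4096/1277 E=2048/655 G=1024/335] → run G
t=16: vr[B=4096/1277 E=2048/655 G=2048/335] → run E
t=17: vr[B=4096/1277 E=3072/655 G=2048/335] → run B
t=18: vr[B=5120/1277 E=3072/655 G=2048/335] → run B
t=19: vr[B=6144/1277 E=3072/655 G=2048/335] → run E
t=20: vr[B=6144/1277 G=2048/335] → run B
t=21: vr[B=7168/1277 G=2048/335] → run B
t=22: vr[G=2048/335] → run G
t=23: vr[G=3072/335] → run G
t=24: vr[G=4096/335] → run G
t=25: vr[G=1024/67] → run G
t=26: vr[G=6144/335] → run G
t=27: vr[G=7168/335] → run G
t=28: (idle)
t=29: (idle)
t=30: (idle)
t=31: (idle)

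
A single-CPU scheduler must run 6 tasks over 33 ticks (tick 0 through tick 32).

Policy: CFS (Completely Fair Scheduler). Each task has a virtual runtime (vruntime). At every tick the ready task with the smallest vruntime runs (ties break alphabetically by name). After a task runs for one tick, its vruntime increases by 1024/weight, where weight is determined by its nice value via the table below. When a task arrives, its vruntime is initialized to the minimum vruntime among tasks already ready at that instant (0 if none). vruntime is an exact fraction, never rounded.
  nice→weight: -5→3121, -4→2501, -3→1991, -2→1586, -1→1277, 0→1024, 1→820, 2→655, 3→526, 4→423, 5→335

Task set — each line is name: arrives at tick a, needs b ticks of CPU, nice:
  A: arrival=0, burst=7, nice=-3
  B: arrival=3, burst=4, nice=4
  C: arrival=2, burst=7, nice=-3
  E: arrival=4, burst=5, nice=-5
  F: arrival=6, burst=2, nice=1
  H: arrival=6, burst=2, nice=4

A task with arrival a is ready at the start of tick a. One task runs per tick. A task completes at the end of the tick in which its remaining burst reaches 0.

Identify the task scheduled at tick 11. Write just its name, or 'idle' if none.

running at tick 11 = E

t=0: vr[A=0] → run A
t=1: vr[A=1024/1991] → run A
t=2: vr[A=2048/1991 C=2048/1991] → run A
t=3: vr[A=3072/1991 B=2048/1991 C=2048/1991] → run B
t=4: vr[A=3072/1991 B=2905088/842193 C=2048/1991 E=2048/1991] → run C
t=5: vr[A=3072/1991 B=2905088/842193 C=3072/1991 E=2048/1991] → run E
t=6: vr[A=3072/1991 B=2905088/842193 C=3072/1991 E=8430592/6213911 F=8430592/6213911 H=8430592/6213911] → run E
t=7: vr[A=3072/1991 B=2905088/842193 C=3072/1991 E=10469376/6213911 F=8430592/6213911 H=8430592/6213911] → run F
t=8: vr[A=3072/1991 B=2905088/842193 C=3072/1991 E=10469376/6213911 F=3319032576/1273851755 H=8430592/6213911] → run H
t=9: vr[A=3072/1991 B=2905088/842193 C=3072/1991 E=10469376/6213911 F=3319032576/1273851755 H=9929185280/2628484353] → run A
t=10: vr[A=4096/1991 B=2905088/842193 C=3072/1991 E=10469376/6213911 F=3319032576/1273851755 H=9929185280/2628484353] → run C
t=11: vr[A=4096/1991 B=2905088/842193 C=4096/1991 E=10469376/6213911 F=3319032576/1273851755 H=9929185280/2628484353] → run E
t=12: vr[A=4096/1991 B=2905088/842193 C=4096/1991 E=12508160/6213911 F=3319032576/1273851755 H=9929185280/2628484353] → run E
t=13: vr[A=4096/1991 B=2905088/842193 C=4096/1991 E=14546944/6213911 F=3319032576/1273851755 H=9929185280/2628484353] → run A
t=14: vr[A=5120/1991 B=2905088/842193 C=4096/1991 E=14546944/6213911 F=3319032576/1273851755 H=9929185280/2628484353] → run C
t=15: vr[A=5120/1991 B=2905088/842193 C=5120/1991 E=14546944/6213911 F=3319032576/1273851755 H=9929185280/2628484353] → run E
t=16: vr[A=5120/1991 B=2905088/842193 C=5120/1991 F=3319032576/1273851755 H=9929185280/2628484353] → run A
t=17: vr[A=6144/1991 B=2905088/842193 C=5120/1991 F=3319032576/1273851755 H=9929185280/2628484353] → run C
t=18: vr[A=6144/1991 B=2905088/842193 C=6144/1991 F=3319032576/1273851755 H=9929185280/2628484353] → run F
t=19: vr[A=6144/1991 B=2905088/842193 C=6144/1991 H=9929185280/2628484353] → run A
t=20: vr[B=2905088/842193 C=6144/1991 H=9929185280/2628484353] → run C
t=21: vr[B=2905088/842193 C=7168/1991 H=9929185280/2628484353] → run B
t=22: vr[B=4943872/842193 C=7168/1991 H=9929185280/2628484353] → run C
t=23: vr[B=4943872/842193 C=8192/1991 H=9929185280/2628484353] → run H
t=24: vr[B=4943872/842193 C=8192/1991] → run C
t=25: vr[B=4943872/842193] → run B
t=26: vr[B=2327552/280731] → run B
t=27: (idle)
t=28: (idle)
t=29: (idle)
t=30: (idle)
t=31: (idle)
t=32: (idle)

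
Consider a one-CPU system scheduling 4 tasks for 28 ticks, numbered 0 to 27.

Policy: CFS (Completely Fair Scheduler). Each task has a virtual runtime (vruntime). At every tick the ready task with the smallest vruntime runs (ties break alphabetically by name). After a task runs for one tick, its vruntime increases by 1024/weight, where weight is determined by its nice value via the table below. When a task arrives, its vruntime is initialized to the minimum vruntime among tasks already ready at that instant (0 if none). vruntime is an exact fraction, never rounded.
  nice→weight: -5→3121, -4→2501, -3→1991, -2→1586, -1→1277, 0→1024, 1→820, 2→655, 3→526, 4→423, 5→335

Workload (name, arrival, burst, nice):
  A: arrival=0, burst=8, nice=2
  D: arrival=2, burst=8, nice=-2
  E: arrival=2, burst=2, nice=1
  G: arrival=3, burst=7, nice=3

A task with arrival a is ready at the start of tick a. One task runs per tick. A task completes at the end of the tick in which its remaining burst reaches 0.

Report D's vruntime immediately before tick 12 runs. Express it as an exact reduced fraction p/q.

t=0: vr[A=0] → run A
t=1: vr[A=1024/655] → run A
t=2: vr[A=2048/655 D=2048/655 E=2048/655] → run A
t=3: vr[A=3072/655 D=2048/655 E=2048/655 G=2048/655] → run D
t=4: vr[A=3072/655 D=1959424/519415 E=2048/655 G=2048/655] → run E
t=5: vr[A=3072/655 D=1959424/519415 E=117504/26855 G=2048/655] → run G
t=6: vr[A=3072/655 D=1959424/519415 E=117504/26855 G=873984/172265] → run D
t=7: vr[A=3072/655 D=2294784/519415 E=117504/26855 G=873984/172265] → run E
t=8: vr[A=3072/655 D=2294784/519415 G=873984/172265] → run D
t=9: vr[A=3072/655 D=2630144/519415 G=873984/172265] → run A
t=10: vr[A=4096/655 D=2630144/519415 G=873984/172265] → run D
t=11: vr[A=4096/655 D=2965504/519415 G=873984/172265] → run G
t=12: vr[A=4096/655 D=2965504/519415 G=1209344/172265] → run D
t=13: vr[A=4096/655 D=3300864/519415 G=1209344/172265] → run A
t=14: vr[A=1024/131 D=3300864/519415 G=1209344/172265] → run D
t=15: vr[A=1024/131 D=3636224/519415 G=1209344/172265] → run D
t=16: vr[A=1024/131 D=3971584/519415 G=1209344/172265] → run G
t=17: vr[A=1024/131 D=3971584/519415 G=1544704/172265] → run D
t=18: vr[A=1024/131 G=1544704/172265] → run A
t=19: vr[A=6144/655 G=1544704/172265] → run G
t=20: vr[A=6144/655 G=1880064/172265] → run A
t=21: vr[A=7168/655 G=1880064/172265] → run G
t=22: vr[A=7168/655 G=2215424/172265] → run A
t=23: vr[G=2215424/172265] → run G
t=24: vr[G=2550784/172265] → run G
t=25: (idle)
t=26: (idle)
t=27: (idle)

vruntime(D, start of tick 12) = 2965504/519415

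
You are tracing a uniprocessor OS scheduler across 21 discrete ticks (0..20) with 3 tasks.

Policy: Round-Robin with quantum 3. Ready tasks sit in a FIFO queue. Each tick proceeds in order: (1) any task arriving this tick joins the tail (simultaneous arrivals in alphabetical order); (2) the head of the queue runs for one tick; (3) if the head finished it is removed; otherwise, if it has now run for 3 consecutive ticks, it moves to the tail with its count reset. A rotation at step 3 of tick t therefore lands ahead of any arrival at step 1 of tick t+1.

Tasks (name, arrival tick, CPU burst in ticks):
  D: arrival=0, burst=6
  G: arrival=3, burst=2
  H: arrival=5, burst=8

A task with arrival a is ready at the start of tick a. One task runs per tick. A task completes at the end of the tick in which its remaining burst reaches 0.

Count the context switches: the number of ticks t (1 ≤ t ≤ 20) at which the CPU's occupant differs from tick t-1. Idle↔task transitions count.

context switches = 3

t=0: queue=[D] q_used=0 → run D
t=1: queue=[D] q_used=1 → run D
t=2: queue=[D] q_used=2 → run D
t=3: queue=[D,G] q_used=0 → run D
t=4: queue=[D,G] q_used=1 → run D
t=5: queue=[D,G,H] q_used=2 → run D
t=6: queue=[G,H] q_used=0 → run G
t=7: queue=[G,H] q_used=1 → run G
t=8: queue=[H] q_used=0 → run H
t=9: queue=[H] q_used=1 → run H
t=10: queue=[H] q_used=2 → run H
t=11: queue=[H] q_used=0 → run H
t=12: queue=[H] q_used=1 → run H
t=13: queue=[H] q_used=2 → run H
t=14: queue=[H] q_used=0 → run H
t=15: queue=[H] q_used=1 → run H
t=16: (idle)
t=17: (idle)
t=18: (idle)
t=19: (idle)
t=20: (idle)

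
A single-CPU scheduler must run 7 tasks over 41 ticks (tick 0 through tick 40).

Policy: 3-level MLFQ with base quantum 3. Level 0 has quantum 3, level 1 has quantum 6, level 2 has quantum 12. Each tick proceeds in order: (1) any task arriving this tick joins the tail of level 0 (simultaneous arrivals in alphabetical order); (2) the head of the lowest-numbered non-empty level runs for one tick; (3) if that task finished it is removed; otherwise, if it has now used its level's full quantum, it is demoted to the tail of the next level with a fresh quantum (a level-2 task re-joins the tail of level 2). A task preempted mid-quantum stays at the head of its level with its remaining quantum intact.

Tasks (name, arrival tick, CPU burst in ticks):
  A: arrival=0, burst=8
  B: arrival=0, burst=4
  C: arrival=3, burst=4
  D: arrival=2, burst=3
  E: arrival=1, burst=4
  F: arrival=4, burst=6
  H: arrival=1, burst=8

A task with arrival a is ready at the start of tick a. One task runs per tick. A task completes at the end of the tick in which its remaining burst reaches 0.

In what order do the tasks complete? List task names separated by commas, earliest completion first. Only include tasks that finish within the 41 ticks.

t=0: L0/L1/L2 = AB/-/- → run A
t=1: L0/L1/L2 = ABEH/-/- → run A
t=2: L0/L1/L2 = ABEHD/-/- → run A
t=3: L0/L1/L2 = BEHDC/A/- → run B
t=4: L0/L1/L2 = BEHDCF/A/- → run B
t=5: L0/L1/L2 = BEHDCF/A/- → run B
t=6: L0/L1/L2 = EHDCF/AB/- → run E
t=7: L0/L1/L2 = EHDCF/AB/- → run E
t=8: L0/L1/L2 = EHDCF/AB/- → run E
t=9: L0/L1/L2 = HDCF/ABE/- → run H
t=10: L0/L1/L2 = HDCF/ABE/- → run H
t=11: L0/L1/L2 = HDCF/ABE/- → run H
t=12: L0/L1/L2 = DCF/ABEH/- → run D
t=13: L0/L1/L2 = DCF/ABEH/- → run D
t=14: L0/L1/L2 = DCF/ABEH/- → run D
t=15: L0/L1/L2 = CF/ABEH/- → run C
t=16: L0/L1/L2 = CF/ABEH/- → run C
t=17: L0/L1/L2 = CF/ABEH/- → run C
t=18: L0/L1/L2 = F/ABEHC/- → run F
t=19: L0/L1/L2 = F/ABEHC/- → run F
t=20: L0/L1/L2 = F/ABEHC/- → run F
t=21: L0/L1/L2 = -/ABEHCF/- → run A
t=22: L0/L1/L2 = -/ABEHCF/- → run A
t=23: L0/L1/L2 = -/ABEHCF/- → run A
t=24: L0/L1/L2 = -/ABEHCF/- → run A
t=25: L0/L1/L2 = -/ABEHCF/- → run A
t=26: L0/L1/L2 = -/BEHCF/- → run B
t=27: L0/L1/L2 = -/EHCF/- → run E
t=28: L0/L1/L2 = -/HCF/- → run H
t=29: L0/L1/L2 = -/HCF/- → run H
t=30: L0/L1/L2 = -/HCF/- → run H
t=31: L0/L1/L2 = -/HCF/- → run H
t=32: L0/L1/L2 = -/HCF/- → run H
t=33: L0/L1/L2 = -/CF/- → run C
t=34: L0/L1/L2 = -/F/- → run F
t=35: L0/L1/L2 = -/F/- → run F
t=36: L0/L1/L2 = -/F/- → run F
t=37: (idle)
t=38: (idle)
t=39: (idle)
t=40: (idle)

completion order = D, A, B, E, H, C, F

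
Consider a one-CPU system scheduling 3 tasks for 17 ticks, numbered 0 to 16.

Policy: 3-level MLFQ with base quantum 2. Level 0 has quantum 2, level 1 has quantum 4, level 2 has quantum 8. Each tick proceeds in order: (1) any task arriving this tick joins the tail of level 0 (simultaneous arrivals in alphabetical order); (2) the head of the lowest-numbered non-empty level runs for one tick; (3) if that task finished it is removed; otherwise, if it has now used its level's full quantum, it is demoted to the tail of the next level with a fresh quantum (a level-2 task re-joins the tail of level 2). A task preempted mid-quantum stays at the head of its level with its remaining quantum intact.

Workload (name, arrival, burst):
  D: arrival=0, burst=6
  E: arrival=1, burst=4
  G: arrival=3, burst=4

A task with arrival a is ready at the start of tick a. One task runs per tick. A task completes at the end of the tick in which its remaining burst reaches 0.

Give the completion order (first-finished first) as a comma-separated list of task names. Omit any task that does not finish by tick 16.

t=0: L0/L1/L2 = D/-/- → run D
t=1: L0/L1/L2 = DE/-/- → run D
t=2: L0/L1/L2 = E/D/- → run E
t=3: L0/L1/L2 = EG/D/- → run E
t=4: L0/L1/L2 = G/DE/- → run G
t=5: L0/L1/L2 = G/DE/- → run G
t=6: L0/L1/L2 = -/DEG/- → run D
t=7: L0/L1/L2 = -/DEG/- → run D
t=8: L0/L1/L2 = -/DEG/- → run D
t=9: L0/L1/L2 = -/DEG/- → run D
t=10: L0/L1/L2 = -/EG/- → run E
t=11: L0/L1/L2 = -/EG/- → run E
t=12: L0/L1/L2 = -/G/- → run G
t=13: L0/L1/L2 = -/G/- → run G
t=14: (idle)
t=15: (idle)
t=16: (idle)

completion order = D, E, G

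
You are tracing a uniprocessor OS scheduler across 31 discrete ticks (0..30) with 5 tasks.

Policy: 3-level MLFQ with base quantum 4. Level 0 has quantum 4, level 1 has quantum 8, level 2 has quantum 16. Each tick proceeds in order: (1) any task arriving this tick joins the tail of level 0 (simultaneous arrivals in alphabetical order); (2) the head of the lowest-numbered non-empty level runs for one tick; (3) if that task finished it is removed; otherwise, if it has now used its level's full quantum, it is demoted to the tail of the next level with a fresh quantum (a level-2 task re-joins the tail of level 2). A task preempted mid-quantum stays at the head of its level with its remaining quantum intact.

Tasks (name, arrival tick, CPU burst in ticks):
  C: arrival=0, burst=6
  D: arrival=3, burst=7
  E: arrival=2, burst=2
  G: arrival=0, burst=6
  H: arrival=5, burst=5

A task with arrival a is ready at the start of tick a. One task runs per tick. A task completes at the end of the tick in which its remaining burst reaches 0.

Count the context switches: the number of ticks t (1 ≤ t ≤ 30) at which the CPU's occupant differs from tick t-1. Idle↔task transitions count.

t=0: L0/L1/L2 = CG/-/- → run C
t=1: L0/L1/L2 = CG/-/- → run C
t=2: L0/L1/L2 = CGE/-/- → run C
t=3: L0/L1/L2 = CGED/-/- → run C
t=4: L0/L1/L2 = GED/C/- → run G
t=5: L0/L1/L2 = GEDH/C/- → run G
t=6: L0/L1/L2 = GEDH/C/- → run G
t=7: L0/L1/L2 = GEDH/C/- → run G
t=8: L0/L1/L2 = EDH/CG/- → run E
t=9: L0/L1/L2 = EDH/CG/- → run E
t=10: L0/L1/L2 = DH/CG/- → run D
t=11: L0/L1/L2 = DH/CG/- → run D
t=12: L0/L1/L2 = DH/CG/- → run D
t=13: L0/L1/L2 = DH/CG/- → run D
t=14: L0/L1/L2 = H/CGD/- → run H
t=15: L0/L1/L2 = H/CGD/- → run H
t=16: L0/L1/L2 = H/CGD/- → run H
t=17: L0/L1/L2 = H/CGD/- → run H
t=18: L0/L1/L2 = -/CGDH/- → run C
t=19: L0/L1/L2 = -/CGDH/- → run C
t=20: L0/L1/L2 = -/GDH/- → run G
t=21: L0/L1/L2 = -/GDH/- → run G
t=22: L0/L1/L2 = -/DH/- → run D
t=23: L0/L1/L2 = -/DH/- → run D
t=24: L0/L1/L2 = -/DH/- → run D
t=25: L0/L1/L2 = -/H/- → run H
t=26: (idle)
t=27: (idle)
t=28: (idle)
t=29: (idle)
t=30: (idle)

context switches = 9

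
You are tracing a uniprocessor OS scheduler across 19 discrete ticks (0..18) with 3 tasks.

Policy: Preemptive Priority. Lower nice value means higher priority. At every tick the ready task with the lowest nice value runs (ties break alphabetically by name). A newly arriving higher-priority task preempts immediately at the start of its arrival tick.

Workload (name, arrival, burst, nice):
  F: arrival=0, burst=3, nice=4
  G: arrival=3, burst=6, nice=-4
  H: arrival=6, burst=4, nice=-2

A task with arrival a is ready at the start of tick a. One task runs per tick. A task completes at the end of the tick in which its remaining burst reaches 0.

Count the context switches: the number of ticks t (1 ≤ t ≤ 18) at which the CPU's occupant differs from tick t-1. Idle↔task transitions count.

context switches = 3

t=0: ready={F} → run F
t=1: ready={F} → run F
t=2: ready={F} → run F
t=3: ready={G} → run G
t=4: ready={G} → run G
t=5: ready={G} → run G
t=6: ready={G,H} → run G
t=7: ready={G,H} → run G
t=8: ready={G,H} → run G
t=9: ready={H} → run H
t=10: ready={H} → run H
t=11: ready={H} → run H
t=12: ready={H} → run H
t=13: (idle)
t=14: (idle)
t=15: (idle)
t=16: (idle)
t=17: (idle)
t=18: (idle)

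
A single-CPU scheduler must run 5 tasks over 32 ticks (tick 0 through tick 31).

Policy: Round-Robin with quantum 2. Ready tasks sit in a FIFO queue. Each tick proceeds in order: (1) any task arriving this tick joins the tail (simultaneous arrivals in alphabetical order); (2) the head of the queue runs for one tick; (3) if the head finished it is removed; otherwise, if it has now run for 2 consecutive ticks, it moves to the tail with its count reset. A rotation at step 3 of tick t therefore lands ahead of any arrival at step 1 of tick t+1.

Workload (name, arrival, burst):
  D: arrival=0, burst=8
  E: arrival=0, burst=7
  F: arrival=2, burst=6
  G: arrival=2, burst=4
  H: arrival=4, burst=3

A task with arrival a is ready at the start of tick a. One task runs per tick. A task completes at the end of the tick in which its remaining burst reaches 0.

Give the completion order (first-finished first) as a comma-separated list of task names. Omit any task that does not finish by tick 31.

t=0: queue=[D,E] q_used=0 → run D
t=1: queue=[D,E] q_used=1 → run D
t=2: queue=[E,D,F,G] q_used=0 → run E
t=3: queue=[E,D,F,G] q_used=1 → run E
t=4: queue=[D,F,G,E,H] q_used=0 → run D
t=5: queue=[D,F,G,E,H] q_used=1 → run D
t=6: queue=[F,G,E,H,D] q_used=0 → run F
t=7: queue=[F,G,E,H,D] q_used=1 → run F
t=8: queue=[G,E,H,D,F] q_used=0 → run G
t=9: queue=[G,E,H,D,F] q_used=1 → run G
t=10: queue=[E,H,D,F,G] q_used=0 → run E
t=11: queue=[E,H,D,F,G] q_used=1 → run E
t=12: queue=[H,D,F,G,E] q_used=0 → run H
t=13: queue=[H,D,F,G,E] q_used=1 → run H
t=14: queue=[D,F,G,E,H] q_used=0 → run D
t=15: queue=[D,F,G,E,H] q_used=1 → run D
t=16: queue=[F,G,E,H,D] q_used=0 → run F
t=17: queue=[F,G,E,H,D] q_used=1 → run F
t=18: queue=[G,E,H,D,F] q_used=0 → run G
t=19: queue=[G,E,H,D,F] q_used=1 → run G
t=20: queue=[E,H,D,F] q_used=0 → run E
t=21: queue=[E,H,D,F] q_used=1 → run E
t=22: queue=[H,D,F,E] q_used=0 → run H
t=23: queue=[D,F,E] q_used=0 → run D
t=24: queue=[D,F,E] q_used=1 → run D
t=25: queue=[F,E] q_used=0 → run F
t=26: queue=[F,E] q_used=1 → run F
t=27: queue=[E] q_used=0 → run E
t=28: (idle)
t=29: (idle)
t=30: (idle)
t=31: (idle)

completion order = G, H, D, F, E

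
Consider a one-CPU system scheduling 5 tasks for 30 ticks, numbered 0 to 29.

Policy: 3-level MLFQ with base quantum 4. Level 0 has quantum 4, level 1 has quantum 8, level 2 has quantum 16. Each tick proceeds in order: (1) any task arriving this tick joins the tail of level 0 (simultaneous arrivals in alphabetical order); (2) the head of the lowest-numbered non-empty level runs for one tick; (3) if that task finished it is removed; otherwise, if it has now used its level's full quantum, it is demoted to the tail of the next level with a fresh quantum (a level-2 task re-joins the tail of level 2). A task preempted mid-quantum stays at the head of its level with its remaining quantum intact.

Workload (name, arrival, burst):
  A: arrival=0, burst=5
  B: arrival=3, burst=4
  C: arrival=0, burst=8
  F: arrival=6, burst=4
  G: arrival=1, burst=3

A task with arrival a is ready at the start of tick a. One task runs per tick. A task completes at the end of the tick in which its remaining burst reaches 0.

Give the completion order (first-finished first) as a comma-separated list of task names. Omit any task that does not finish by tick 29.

t=0: L0/L1/L2 = AC/-/- → run A
t=1: L0/L1/L2 = ACG/-/- → run A
t=2: L0/L1/L2 = ACG/-/- → run A
t=3: L0/L1/L2 = ACGB/-/- → run A
t=4: L0/L1/L2 = CGB/A/- → run C
t=5: L0/L1/L2 = CGB/A/- → run C
t=6: L0/L1/L2 = CGBF/A/- → run C
t=7: L0/L1/L2 = CGBF/A/- → run C
t=8: L0/L1/L2 = GBF/AC/- → run G
t=9: L0/L1/L2 = GBF/AC/- → run G
t=10: L0/L1/L2 = GBF/AC/- → run G
t=11: L0/L1/L2 = BF/AC/- → run B
t=12: L0/L1/L2 = BF/AC/- → run B
t=13: L0/L1/L2 = BF/AC/- → run B
t=14: L0/L1/L2 = BF/AC/- → run B
t=15: L0/L1/L2 = F/AC/- → run F
t=16: L0/L1/L2 = F/AC/- → run F
t=17: L0/L1/L2 = F/AC/- → run F
t=18: L0/L1/L2 = F/AC/- → run F
t=19: L0/L1/L2 = -/AC/- → run A
t=20: L0/L1/L2 = -/C/- → run C
t=21: L0/L1/L2 = -/C/- → run C
t=22: L0/L1/L2 = -/C/- → run C
t=23: L0/L1/L2 = -/C/- → run C
t=24: (idle)
t=25: (idle)
t=26: (idle)
t=27: (idle)
t=28: (idle)
t=29: (idle)

completion order = G, B, F, A, C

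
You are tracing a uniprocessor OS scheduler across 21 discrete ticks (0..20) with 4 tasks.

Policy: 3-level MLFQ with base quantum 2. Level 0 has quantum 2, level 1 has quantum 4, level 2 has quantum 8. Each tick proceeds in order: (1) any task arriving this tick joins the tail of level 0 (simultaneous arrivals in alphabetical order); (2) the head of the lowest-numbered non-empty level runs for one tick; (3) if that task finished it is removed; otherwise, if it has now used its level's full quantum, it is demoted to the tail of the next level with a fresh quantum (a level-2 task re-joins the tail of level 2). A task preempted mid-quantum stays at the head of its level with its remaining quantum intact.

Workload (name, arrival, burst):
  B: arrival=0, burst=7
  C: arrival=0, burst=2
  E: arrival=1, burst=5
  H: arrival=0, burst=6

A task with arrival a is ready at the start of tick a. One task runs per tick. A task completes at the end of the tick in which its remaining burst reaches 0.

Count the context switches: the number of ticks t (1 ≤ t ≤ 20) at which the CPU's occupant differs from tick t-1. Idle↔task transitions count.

context switches = 8

t=0: L0/L1/L2 = BCH/-/- → run B
t=1: L0/L1/L2 = BCHE/-/- → run B
t=2: L0/L1/L2 = CHE/B/- → run C
t=3: L0/L1/L2 = CHE/B/- → run C
t=4: L0/L1/L2 = HE/B/- → run H
t=5: L0/L1/L2 = HE/B/- → run H
t=6: L0/L1/L2 = E/BH/- → run E
t=7: L0/L1/L2 = E/BH/- → run E
t=8: L0/L1/L2 = -/BHE/- → run B
t=9: L0/L1/L2 = -/BHE/- → run B
t=10: L0/L1/L2 = -/BHE/- → run B
t=11: L0/L1/L2 = -/BHE/- → run B
t=12: L0/L1/L2 = -/HE/B → run H
t=13: L0/L1/L2 = -/HE/B → run H
t=14: L0/L1/L2 = -/HE/B → run H
t=15: L0/L1/L2 = -/HE/B → run H
t=16: L0/L1/L2 = -/E/B → run E
t=17: L0/L1/L2 = -/E/B → run E
t=18: L0/L1/L2 = -/E/B → run E
t=19: L0/L1/L2 = -/-/B → run B
t=20: (idle)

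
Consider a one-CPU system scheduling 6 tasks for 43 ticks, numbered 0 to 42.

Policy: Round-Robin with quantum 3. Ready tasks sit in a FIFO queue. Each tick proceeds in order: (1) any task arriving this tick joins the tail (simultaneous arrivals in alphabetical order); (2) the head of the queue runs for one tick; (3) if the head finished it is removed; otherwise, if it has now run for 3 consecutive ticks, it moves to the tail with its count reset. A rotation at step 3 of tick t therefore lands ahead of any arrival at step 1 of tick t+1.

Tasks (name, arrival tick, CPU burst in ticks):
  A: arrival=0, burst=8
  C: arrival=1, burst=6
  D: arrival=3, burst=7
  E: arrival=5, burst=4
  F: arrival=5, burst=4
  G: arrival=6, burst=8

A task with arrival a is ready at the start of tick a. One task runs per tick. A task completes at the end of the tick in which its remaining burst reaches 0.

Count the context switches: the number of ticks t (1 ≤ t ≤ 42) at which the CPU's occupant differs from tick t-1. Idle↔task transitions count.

context switches = 15

t=0: queue=[A] q_used=0 → run A
t=1: queue=[A,C] q_used=1 → run A
t=2: queue=[A,C] q_used=2 → run A
t=3: queue=[C,A,D] q_used=0 → run C
t=4: queue=[C,A,D] q_used=1 → run C
t=5: queue=[C,A,D,E,F] q_used=2 → run C
t=6: queue=[A,D,E,F,C,G] q_used=0 → run A
t=7: queue=[A,D,E,F,C,G] q_used=1 → run A
t=8: queue=[A,D,E,F,C,G] q_used=2 → run A
t=9: queue=[D,E,F,C,G,A] q_used=0 → run D
t=10: queue=[D,E,F,C,G,A] q_used=1 → run D
t=11: queue=[D,E,F,C,G,A] q_used=2 → run D
t=12: queue=[E,F,C,G,A,D] q_used=0 → run E
t=13: queue=[E,F,C,G,A,D] q_used=1 → run E
t=14: queue=[E,F,C,G,A,D] q_used=2 → run E
t=15: queue=[F,C,G,A,D,E] q_used=0 → run F
t=16: queue=[F,C,G,A,D,E] q_used=1 → run F
t=17: queue=[F,C,G,A,D,E] q_used=2 → run F
t=18: queue=[C,G,A,D,E,F] q_used=0 → run C
t=19: queue=[C,G,A,D,E,F] q_used=1 → run C
t=20: queue=[C,G,A,D,E,F] q_used=2 → run C
t=21: queue=[G,A,D,E,F] q_used=0 → run G
t=22: queue=[G,A,D,E,F] q_used=1 → run G
t=23: queue=[G,A,D,E,F] q_used=2 → run G
t=24: queue=[A,D,E,F,G] q_used=0 → run A
t=25: queue=[A,D,E,F,G] q_used=1 → run A
t=26: queue=[D,E,F,G] q_used=0 → run D
t=27: queue=[D,E,F,G] q_used=1 → run D
t=28: queue=[D,E,F,G] q_used=2 → run D
t=29: queue=[E,F,G,D] q_used=0 → run E
t=30: queue=[F,G,D] q_used=0 → run F
t=31: queue=[G,D] q_used=0 → run G
t=32: queue=[G,D] q_used=1 → run G
t=33: queue=[G,D] q_used=2 → run G
t=34: queue=[D,G] q_used=0 → run D
t=35: queue=[G] q_used=0 → run G
t=36: queue=[G] q_used=1 → run G
t=37: (idle)
t=38: (idle)
t=39: (idle)
t=40: (idle)
t=41: (idle)
t=42: (idle)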